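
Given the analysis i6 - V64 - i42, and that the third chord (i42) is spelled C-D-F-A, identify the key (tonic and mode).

The chord Dm7/C is a minor seventh chord rooted on D; its label is i42.
If D is scale degree 1 and the mode makes that degree carry a minor seventh chord, the tonic is D and the mode is minor.

D minor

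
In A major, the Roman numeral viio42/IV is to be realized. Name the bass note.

The applied chord viio42/IV is rooted on C#: C#-E-G-Bb.
The figure 42 means third inversion — the seventh is in the bass.

Bb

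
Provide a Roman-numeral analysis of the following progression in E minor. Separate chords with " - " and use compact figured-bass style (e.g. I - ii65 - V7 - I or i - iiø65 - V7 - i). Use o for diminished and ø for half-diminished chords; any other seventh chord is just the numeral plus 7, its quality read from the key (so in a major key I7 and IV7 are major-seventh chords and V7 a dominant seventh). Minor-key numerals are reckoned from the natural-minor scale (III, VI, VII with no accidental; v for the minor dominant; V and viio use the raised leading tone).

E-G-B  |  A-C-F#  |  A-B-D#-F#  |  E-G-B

i - iio6 - V42 - i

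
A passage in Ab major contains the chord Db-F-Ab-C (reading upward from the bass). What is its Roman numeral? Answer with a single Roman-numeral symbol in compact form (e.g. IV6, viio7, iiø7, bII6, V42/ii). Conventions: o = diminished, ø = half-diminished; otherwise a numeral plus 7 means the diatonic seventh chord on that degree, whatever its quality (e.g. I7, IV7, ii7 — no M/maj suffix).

Stacked in thirds the chord is Db-F-Ab-C: a major seventh chord on Db.
In Ab major, Db is the subdominant; the diatonic major seventh chord there is IV7.

IV7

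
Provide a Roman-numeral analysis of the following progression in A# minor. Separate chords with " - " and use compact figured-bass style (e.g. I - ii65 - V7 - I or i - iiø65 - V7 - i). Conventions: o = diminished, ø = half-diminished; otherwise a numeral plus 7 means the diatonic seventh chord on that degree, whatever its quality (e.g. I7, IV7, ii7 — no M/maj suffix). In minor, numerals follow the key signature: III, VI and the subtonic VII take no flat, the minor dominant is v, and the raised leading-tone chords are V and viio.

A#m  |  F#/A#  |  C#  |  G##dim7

i - VI6 - III - viio7

A#m: minor triad on A# = scale degree 1 → i.
F#/A# has root F#, degree 6 in A# minor, so VI6.
C#: major triad on C# = scale degree 3 → III.
G##dim7 has root G##, degree 7 in A# minor, so viio7.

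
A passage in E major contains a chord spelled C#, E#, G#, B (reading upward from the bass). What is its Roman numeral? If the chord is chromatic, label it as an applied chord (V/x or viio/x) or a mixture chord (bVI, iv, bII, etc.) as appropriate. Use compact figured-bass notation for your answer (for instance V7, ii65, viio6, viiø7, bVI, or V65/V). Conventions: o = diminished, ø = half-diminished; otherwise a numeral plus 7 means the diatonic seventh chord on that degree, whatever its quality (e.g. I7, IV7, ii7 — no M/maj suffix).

V7/ii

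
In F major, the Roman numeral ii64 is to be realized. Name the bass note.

D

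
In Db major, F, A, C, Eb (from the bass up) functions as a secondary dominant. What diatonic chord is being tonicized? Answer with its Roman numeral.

The chord is a dominant seventh chord on F.
A dominant resolves down a perfect fifth: F → Bb. In Db major, Bb is scale degree 6, i.e. vi.

vi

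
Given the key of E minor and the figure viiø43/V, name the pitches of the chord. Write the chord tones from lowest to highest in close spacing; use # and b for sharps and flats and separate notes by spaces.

E G# A# C#

The slash marks an applied leading-tone chord: viio of V. In E minor, V is B, so the leading tone to it is A#, a half step below.
Building a half-diminished seventh chord on A# gives A#-C#-E-G#.
The figured bass 43 indicates second inversion, placing the fifth (E) in the bass: E-G#-A#-C#.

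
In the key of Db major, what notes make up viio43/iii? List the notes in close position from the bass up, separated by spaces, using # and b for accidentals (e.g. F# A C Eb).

Bb Db E G

viio43/iii is a secondary leading-tone chord. The target iii is F in Db major; the applied chord is rooted a semitone below, on E.
Building a fully diminished seventh chord on E gives E-G-Bb-Db.
With the 43 figure the chord is in second inversion; from the bass Bb upward in close position it reads Bb-Db-E-G.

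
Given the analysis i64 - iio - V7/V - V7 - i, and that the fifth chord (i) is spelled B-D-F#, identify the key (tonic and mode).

B minor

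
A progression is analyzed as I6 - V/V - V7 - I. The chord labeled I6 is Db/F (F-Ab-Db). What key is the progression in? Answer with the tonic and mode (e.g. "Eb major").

I6 is given as F-Ab-Db — a major triad with root Db.
If Db is scale degree 1 and the mode makes that degree carry a major triad, the tonic is Db and the mode is major.

Db major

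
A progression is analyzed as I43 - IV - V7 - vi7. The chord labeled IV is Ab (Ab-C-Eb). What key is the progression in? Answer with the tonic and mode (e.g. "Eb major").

Eb major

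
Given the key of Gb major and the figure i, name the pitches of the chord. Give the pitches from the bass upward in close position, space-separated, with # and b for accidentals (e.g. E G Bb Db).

Gb Bbb Db

Scale degree 1 in Gb major is Gb; here the chord built on it is altered to a minor triad. i is the minor tonic, borrowed from the parallel minor.
So the chord is Gb-Bbb-Db, a minor triad.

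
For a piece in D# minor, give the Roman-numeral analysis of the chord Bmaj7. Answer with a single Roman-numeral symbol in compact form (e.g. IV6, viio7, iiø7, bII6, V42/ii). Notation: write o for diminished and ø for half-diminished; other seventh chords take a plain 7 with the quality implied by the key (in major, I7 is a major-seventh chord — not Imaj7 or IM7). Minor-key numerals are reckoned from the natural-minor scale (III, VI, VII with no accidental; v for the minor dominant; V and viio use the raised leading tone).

VI7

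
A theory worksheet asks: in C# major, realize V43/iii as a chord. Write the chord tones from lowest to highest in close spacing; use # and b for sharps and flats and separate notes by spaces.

V43/iii is a secondary dominant — the dominant seventh of iii. iii in C# major is E#, so the applied chord's root is B#, a perfect fifth above.
Building a dominant seventh chord on B# gives B#-D##-F##-A#.
The figured bass 43 indicates second inversion, placing the fifth (F##) in the bass: F##-A#-B#-D##.

F## A# B# D##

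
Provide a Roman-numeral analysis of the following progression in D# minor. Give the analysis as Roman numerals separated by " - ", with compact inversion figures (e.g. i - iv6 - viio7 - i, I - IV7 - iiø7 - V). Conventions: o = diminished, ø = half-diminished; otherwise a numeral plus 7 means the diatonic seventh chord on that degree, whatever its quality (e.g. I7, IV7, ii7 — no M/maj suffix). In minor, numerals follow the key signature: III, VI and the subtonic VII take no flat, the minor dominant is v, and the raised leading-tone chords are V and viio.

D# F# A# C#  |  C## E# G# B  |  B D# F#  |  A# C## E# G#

D#-F#-A#-C#: minor seventh chord on D# = scale degree 1 → i7.
C##-E#-G#-B has root C##, degree 7 in D# minor, so viio7.
B-D#-F#: root B is the submediant; major triad there is VI.
A#-C##-E#-G#: dominant seventh chord on A# = scale degree 5 → V7.

i7 - viio7 - VI - V7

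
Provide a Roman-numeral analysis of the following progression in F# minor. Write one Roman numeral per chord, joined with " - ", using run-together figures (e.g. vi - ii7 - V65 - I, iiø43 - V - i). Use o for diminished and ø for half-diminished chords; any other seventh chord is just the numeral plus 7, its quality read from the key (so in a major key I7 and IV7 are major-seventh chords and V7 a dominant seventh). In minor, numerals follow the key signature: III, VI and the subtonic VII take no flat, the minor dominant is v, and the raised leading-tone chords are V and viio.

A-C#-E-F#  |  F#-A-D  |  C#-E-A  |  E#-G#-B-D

i65 - VI6 - III6 - viio7

A-C#-E-F# has root F#, degree 1 in F# minor, so i65.
F#-A-D: root D is the submediant; major triad there is VI6.
C#-E-A: root A is the mediant; major triad there is III6.
E#-G#-B-D has root E#, degree 7 in F# minor, so viio7.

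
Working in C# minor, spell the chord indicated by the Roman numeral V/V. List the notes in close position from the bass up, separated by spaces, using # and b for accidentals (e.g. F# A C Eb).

D# F## A#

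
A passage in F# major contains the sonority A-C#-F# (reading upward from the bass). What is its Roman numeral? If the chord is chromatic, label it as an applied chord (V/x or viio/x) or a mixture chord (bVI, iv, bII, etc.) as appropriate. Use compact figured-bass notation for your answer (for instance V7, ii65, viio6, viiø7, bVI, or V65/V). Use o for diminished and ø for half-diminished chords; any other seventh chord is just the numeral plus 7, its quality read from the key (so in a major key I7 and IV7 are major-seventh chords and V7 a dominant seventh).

i6

Stacked in thirds the chord is F#-A-C#: a minor triad on F#.
F# is the first degree of F# major. This is the minor tonic, borrowed from the parallel minor.
With A in the bass the chord is in first inversion, so the figured bass is 6.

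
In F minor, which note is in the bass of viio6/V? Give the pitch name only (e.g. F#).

D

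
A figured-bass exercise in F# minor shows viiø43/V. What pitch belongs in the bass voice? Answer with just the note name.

The applied chord viiø43/V is rooted on B#: B#-D#-F#-A#.
The figure 43 means second inversion — the fifth is in the bass.

F#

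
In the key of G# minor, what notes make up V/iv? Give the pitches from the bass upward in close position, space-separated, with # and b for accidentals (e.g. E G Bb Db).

G# B# D#

V/iv is a secondary dominant — the dominant triad of iv. iv in G# minor is C#, so the applied chord's root is G#, a perfect fifth above.
Building a major triad on G# gives G#-B#-D#.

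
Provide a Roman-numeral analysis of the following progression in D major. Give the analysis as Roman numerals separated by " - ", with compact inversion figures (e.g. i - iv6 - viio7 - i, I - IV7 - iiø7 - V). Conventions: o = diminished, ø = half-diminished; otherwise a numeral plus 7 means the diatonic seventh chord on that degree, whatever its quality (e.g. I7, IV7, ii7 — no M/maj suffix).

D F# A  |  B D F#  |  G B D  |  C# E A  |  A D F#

I - vi - IV - V6 - I64

D-F#-A: root D is the tonic; major triad there is I.
B-D-F#: minor triad on B = scale degree 6 → vi.
G-B-D has root G, degree 4 in D major, so IV.
C#-E-A: major triad on A = scale degree 5 → V6.
A-D-F# has root D, degree 1 in D major, so I64.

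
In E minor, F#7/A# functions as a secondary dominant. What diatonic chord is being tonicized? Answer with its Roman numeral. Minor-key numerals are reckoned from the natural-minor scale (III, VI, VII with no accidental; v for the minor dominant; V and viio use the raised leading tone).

V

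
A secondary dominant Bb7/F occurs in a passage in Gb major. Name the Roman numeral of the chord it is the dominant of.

vi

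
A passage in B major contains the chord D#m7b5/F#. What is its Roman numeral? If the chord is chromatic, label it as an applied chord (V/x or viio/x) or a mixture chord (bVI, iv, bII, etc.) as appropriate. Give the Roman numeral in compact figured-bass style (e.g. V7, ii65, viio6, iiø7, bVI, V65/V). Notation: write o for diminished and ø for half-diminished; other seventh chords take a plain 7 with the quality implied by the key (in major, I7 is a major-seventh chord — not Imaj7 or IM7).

Stacked in thirds the chord is D#-F#-A-C#: a half-diminished seventh chord on D#.
D# sits a half step below E (IV in B major); a diminished chord there is the applied leading-tone chord of IV.
With F# in the bass the chord is in first inversion, so the figured bass is 65.

viiø65/IV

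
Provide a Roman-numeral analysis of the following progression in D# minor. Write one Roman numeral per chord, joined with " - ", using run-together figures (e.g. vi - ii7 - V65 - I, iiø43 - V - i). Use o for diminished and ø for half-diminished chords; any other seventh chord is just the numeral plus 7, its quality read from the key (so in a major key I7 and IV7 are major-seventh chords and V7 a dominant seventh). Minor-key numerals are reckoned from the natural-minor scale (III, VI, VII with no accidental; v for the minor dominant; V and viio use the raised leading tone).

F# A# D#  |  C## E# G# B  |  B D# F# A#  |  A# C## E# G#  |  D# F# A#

F#-A#-D#: minor triad on D# = scale degree 1 → i6.
C##-E#-G#-B has root C##, degree 7 in D# minor, so viio7.
B-D#-F#-A#: root B is the submediant; major seventh chord there is VI7.
A#-C##-E#-G#: dominant seventh chord on A# = scale degree 5 → V7.
D#-F#-A#: minor triad on D# = scale degree 1 → i.

i6 - viio7 - VI7 - V7 - i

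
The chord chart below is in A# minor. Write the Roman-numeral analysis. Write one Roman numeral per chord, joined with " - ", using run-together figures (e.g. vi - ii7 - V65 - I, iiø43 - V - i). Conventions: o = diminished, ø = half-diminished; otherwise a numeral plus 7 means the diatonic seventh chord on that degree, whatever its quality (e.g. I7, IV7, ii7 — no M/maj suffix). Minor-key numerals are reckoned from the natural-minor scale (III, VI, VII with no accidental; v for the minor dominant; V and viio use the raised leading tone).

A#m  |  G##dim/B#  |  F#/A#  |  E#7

A#m: root A# is the tonic; minor triad there is i.
G##dim/B#: diminished triad on G## = scale degree 7 → viio6.
F#/A#: root F# is the submediant; major triad there is VI6.
E#7: dominant seventh chord on E# = scale degree 5 → V7.

i - viio6 - VI6 - V7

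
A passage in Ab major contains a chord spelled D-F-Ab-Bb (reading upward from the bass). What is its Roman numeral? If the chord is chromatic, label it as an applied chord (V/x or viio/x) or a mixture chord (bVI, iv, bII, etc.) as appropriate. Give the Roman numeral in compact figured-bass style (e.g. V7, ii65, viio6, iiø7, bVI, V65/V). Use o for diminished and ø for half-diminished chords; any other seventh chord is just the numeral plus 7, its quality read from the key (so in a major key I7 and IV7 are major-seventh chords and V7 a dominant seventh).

V65/V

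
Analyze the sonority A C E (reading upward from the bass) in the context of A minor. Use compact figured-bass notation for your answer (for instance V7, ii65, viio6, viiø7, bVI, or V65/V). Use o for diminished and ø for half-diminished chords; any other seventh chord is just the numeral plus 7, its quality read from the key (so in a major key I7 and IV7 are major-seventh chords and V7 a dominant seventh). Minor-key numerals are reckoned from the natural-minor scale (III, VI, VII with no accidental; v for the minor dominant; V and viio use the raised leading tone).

i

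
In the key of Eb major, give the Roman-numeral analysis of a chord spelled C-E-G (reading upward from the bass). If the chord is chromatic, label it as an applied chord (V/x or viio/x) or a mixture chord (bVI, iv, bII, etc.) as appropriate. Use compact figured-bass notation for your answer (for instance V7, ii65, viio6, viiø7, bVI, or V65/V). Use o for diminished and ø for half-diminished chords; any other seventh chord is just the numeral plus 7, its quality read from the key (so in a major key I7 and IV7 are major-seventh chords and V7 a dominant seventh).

V/ii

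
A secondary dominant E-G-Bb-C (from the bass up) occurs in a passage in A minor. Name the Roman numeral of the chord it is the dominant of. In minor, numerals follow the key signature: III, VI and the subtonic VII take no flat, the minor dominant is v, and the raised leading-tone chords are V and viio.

VI

The chord is a dominant seventh chord on C.
A dominant resolves down a perfect fifth: C → F. In A minor, F is scale degree 6, i.e. VI.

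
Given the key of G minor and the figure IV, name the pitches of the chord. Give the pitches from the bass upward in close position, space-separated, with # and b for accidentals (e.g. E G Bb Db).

C E G

Scale degree 4 in G minor is C; here the chord built on it is altered to a major triad. IV is the major subdominant, borrowed from the parallel major.
So the chord is C-E-G, a major triad.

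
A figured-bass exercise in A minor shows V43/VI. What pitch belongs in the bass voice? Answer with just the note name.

G

The applied chord V43/VI is rooted on C: C-E-G-Bb.
The figure 43 means second inversion — the fifth is in the bass.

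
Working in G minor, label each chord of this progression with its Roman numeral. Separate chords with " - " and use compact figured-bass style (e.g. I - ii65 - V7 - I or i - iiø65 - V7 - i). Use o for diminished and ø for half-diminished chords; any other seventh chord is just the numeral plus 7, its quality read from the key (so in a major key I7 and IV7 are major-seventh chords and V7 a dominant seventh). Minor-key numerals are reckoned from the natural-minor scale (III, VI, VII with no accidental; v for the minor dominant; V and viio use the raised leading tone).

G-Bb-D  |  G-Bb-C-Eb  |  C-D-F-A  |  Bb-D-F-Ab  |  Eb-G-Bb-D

i - iv43 - v42 - V7/VI - VI7

G-Bb-D: root G is the tonic; minor triad there is i.
G-Bb-C-Eb: minor seventh chord on C = scale degree 4 → iv43.
C-D-F-A has root D, degree 5 in G minor, so v42.
Bb-D-F-Ab: chromatic; Bb is V of VI, so V7/VI.
Eb-G-Bb-D: root Eb is the submediant; major seventh chord there is VI7.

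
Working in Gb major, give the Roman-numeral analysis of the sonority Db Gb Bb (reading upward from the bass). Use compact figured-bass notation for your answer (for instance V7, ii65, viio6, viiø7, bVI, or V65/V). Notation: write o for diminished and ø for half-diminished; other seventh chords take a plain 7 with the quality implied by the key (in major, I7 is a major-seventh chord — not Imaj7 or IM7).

The pitches Gb-Bb-Db form a major triad rooted on Gb.
Gb is scale degree 1 in Gb major, and a major triad on that degree is written I.
With Db in the bass the chord is in second inversion, so the figured bass is 64.

I64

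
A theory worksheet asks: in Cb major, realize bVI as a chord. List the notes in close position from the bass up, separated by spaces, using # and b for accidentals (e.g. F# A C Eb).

bVI is a major triad on the lowered sixth degree, borrowed from the parallel minor. In Cb major that root is Abb.
So the chord is Abb-Cb-Ebb, a major triad.

Abb Cb Ebb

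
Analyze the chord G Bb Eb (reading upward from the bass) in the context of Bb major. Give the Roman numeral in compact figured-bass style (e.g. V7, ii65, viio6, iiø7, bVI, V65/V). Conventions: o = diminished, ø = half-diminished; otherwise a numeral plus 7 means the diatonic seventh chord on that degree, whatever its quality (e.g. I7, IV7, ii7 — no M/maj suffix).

IV6

Stacked in thirds the chord is Eb-G-Bb: a major triad on Eb.
Eb is scale degree 4 in Bb major, and a major triad on that degree is written IV.
With G in the bass the chord is in first inversion, so the figured bass is 6.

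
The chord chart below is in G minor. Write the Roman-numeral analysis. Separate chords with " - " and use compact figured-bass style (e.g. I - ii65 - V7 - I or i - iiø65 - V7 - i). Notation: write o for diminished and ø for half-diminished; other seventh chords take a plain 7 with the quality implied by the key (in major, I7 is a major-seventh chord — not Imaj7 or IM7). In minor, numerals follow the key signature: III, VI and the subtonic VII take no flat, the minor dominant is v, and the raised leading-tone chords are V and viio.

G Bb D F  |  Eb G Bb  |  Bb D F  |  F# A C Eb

i7 - VI - III - viio7

G-Bb-D-F: root G is the tonic; minor seventh chord there is i7.
Eb-G-Bb: major triad on Eb = scale degree 6 → VI.
Bb-D-F has root Bb, degree 3 in G minor, so III.
F#-A-C-Eb: fully diminished seventh chord on F# = scale degree 7 → viio7.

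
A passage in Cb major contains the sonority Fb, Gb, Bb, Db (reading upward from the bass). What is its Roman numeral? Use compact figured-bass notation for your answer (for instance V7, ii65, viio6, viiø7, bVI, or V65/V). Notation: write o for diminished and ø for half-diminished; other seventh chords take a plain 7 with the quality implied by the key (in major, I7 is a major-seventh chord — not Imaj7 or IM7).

V42

Stacked in thirds the chord is Gb-Bb-Db-Fb: a dominant seventh chord on Gb.
Gb is scale degree 5 in Cb major, and a dominant seventh chord on that degree is written V7.
With Fb in the bass the chord is in third inversion, so the figured bass is 42.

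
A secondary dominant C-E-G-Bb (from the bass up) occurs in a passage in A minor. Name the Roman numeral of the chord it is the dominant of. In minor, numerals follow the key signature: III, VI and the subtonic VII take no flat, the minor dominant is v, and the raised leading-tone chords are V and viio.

VI

The chord is a dominant seventh chord on C.
A dominant resolves down a perfect fifth: C → F. In A minor, F is scale degree 6, i.e. VI.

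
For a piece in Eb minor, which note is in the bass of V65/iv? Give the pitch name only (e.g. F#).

G

The applied chord V65/iv is rooted on Eb: Eb-G-Bb-Db.
The figure 65 means first inversion — the third is in the bass.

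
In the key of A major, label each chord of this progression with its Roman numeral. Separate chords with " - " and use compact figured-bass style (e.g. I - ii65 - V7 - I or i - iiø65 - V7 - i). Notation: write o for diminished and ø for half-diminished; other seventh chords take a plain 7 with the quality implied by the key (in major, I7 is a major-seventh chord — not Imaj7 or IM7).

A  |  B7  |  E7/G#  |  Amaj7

I - V7/V - V65 - I7

A: root A is the tonic; major triad there is I.
B7: a dominant seventh chord on B, the applied dominant of V → V7/V.
E7/G#: root E is the dominant; dominant seventh chord there is V65.
Amaj7: root A is the tonic; major seventh chord there is I7.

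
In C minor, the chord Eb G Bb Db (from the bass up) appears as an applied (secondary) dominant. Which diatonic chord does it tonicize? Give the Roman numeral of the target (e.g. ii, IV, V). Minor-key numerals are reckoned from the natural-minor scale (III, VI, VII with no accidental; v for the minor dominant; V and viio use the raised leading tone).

VI

The chord is a dominant seventh chord on Eb.
A dominant resolves down a perfect fifth: Eb → Ab. In C minor, Ab is scale degree 6, i.e. VI.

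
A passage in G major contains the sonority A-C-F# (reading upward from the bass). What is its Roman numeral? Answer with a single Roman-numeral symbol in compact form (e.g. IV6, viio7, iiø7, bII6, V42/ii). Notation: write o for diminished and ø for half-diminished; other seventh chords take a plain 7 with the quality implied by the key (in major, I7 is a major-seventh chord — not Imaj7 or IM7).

viio6

The pitches F#-A-C form a diminished triad rooted on F#.
In G major, F# is the leading tone; the diatonic diminished triad there is viio.
With A in the bass the chord is in first inversion, so the figured bass is 6.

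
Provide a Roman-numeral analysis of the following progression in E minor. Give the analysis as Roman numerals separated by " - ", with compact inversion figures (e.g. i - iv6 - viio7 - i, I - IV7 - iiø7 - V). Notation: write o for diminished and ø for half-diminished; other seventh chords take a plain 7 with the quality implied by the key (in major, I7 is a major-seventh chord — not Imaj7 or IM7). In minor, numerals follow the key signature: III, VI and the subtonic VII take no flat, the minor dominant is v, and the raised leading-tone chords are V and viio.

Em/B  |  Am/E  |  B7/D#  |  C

Em/B: root E is the tonic; minor triad there is i64.
Am/E: root A is the subdominant; minor triad there is iv64.
B7/D#: root B is the dominant; dominant seventh chord there is V65.
C: major triad on C = scale degree 6 → VI.

i64 - iv64 - V65 - VI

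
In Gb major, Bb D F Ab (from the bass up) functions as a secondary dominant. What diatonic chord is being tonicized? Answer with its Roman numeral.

vi

The chord is a dominant seventh chord on Bb.
A dominant resolves down a perfect fifth: Bb → Eb. In Gb major, Eb is scale degree 6, i.e. vi.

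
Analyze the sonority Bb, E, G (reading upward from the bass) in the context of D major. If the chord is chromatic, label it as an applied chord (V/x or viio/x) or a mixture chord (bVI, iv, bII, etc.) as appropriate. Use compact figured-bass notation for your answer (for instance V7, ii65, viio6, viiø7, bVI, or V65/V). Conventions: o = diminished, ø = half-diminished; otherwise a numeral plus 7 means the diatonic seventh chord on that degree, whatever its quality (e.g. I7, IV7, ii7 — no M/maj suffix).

iio64

Stacked in thirds the chord is E-G-Bb: a diminished triad on E.
E is the second degree of D major. This is the diminished supertonic triad, borrowed from the parallel minor.
With Bb in the bass the chord is in second inversion, so the figured bass is 64.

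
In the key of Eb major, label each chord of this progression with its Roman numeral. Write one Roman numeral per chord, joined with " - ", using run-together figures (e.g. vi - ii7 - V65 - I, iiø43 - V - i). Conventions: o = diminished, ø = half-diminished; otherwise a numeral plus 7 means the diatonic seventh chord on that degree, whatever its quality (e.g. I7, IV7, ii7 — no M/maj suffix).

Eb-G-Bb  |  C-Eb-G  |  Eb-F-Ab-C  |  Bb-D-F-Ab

I - vi - ii42 - V7

Eb-G-Bb: root Eb is the tonic; major triad there is I.
C-Eb-G has root C, degree 6 in Eb major, so vi.
Eb-F-Ab-C: minor seventh chord on F = scale degree 2 → ii42.
Bb-D-F-Ab: dominant seventh chord on Bb = scale degree 5 → V7.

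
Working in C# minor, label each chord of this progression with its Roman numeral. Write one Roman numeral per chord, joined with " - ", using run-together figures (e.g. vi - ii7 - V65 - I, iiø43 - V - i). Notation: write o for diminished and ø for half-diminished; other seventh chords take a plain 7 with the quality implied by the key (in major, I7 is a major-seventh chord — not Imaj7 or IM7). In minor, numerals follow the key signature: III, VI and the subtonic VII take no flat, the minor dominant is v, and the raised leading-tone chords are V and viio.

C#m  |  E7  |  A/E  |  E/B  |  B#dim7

C#m: minor triad on C# = scale degree 1 → i.
E7: chromatic; E is V of VI, so V7/VI.
A/E: major triad on A = scale degree 6 → VI64.
E/B: major triad on E = scale degree 3 → III64.
B#dim7: fully diminished seventh chord on B# = scale degree 7 → viio7.

i - V7/VI - VI64 - III64 - viio7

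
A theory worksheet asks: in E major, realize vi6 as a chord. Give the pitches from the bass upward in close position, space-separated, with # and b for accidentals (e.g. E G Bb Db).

In E major, the sixth degree is C#, and the diatonic chord built there is a minor triad.
That chord is spelled C#-E-G#.
With the 6 figure the chord is in first inversion; from the bass E upward in close position it reads E-G#-C#.

E G# C#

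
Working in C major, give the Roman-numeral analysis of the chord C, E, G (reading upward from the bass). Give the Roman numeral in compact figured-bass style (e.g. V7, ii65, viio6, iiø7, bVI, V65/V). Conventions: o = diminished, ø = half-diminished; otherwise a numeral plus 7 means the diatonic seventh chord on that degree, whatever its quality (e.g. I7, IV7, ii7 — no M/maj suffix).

Stacked in thirds the chord is C-E-G: a major triad on C.
In C major, C is the tonic; the diatonic major triad there is I.

I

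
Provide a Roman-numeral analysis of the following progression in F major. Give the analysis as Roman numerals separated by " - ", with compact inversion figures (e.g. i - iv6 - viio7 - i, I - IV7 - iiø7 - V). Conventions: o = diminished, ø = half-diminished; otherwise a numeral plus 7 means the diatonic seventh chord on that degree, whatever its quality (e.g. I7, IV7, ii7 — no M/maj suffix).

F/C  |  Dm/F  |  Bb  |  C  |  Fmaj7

I64 - vi6 - IV - V - I7

F/C: root F is the tonic; major triad there is I64.
Dm/F has root D, degree 6 in F major, so vi6.
Bb: root Bb is the subdominant; major triad there is IV.
C: major triad on C = scale degree 5 → V.
Fmaj7 has root F, degree 1 in F major, so I7.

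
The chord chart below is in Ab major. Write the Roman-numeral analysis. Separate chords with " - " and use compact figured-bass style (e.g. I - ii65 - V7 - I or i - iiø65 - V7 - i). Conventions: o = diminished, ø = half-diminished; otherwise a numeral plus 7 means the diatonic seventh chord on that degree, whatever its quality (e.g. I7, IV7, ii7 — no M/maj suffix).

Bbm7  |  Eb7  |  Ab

ii7 - V7 - I

Bbm7 has root Bb, degree 2 in Ab major, so ii7.
Eb7: root Eb is the dominant; dominant seventh chord there is V7.
Ab: major triad on Ab = scale degree 1 → I.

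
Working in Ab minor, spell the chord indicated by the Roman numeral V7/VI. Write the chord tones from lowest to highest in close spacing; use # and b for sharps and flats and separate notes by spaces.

Cb Eb Gb Bbb

The slash means an applied dominant: we want the dominant of VI. In Ab minor, VI is Fb major, and its dominant is built on Cb.
Building a dominant seventh chord on Cb gives Cb-Eb-Gb-Bbb.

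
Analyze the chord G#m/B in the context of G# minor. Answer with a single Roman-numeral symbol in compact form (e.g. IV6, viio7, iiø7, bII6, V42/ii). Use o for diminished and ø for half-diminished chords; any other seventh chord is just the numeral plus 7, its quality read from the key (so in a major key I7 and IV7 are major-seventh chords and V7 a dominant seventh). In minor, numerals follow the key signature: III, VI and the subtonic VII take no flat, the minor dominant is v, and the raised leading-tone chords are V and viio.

Stacked in thirds the chord is G#-B-D#: a minor triad on G#.
G# is scale degree 1 in G# minor, and a minor triad on that degree is written i.
With B in the bass the chord is in first inversion, so the figured bass is 6.

i6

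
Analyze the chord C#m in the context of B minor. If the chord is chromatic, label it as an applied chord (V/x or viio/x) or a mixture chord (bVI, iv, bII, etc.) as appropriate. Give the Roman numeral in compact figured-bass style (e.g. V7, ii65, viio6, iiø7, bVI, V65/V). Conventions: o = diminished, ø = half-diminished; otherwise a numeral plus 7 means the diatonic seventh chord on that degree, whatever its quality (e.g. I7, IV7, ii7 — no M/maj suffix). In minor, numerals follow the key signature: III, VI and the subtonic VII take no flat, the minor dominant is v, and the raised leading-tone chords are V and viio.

ii

The pitches C#-E-G# form a minor triad rooted on C#.
C# is the second degree of B minor. This is the minor supertonic, borrowed from the parallel major (the Dorian ii).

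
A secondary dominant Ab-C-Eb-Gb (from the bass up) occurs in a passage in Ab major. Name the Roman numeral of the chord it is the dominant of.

The chord is a dominant seventh chord on Ab.
A dominant resolves down a perfect fifth: Ab → Db. In Ab major, Db is scale degree 4, i.e. IV.

IV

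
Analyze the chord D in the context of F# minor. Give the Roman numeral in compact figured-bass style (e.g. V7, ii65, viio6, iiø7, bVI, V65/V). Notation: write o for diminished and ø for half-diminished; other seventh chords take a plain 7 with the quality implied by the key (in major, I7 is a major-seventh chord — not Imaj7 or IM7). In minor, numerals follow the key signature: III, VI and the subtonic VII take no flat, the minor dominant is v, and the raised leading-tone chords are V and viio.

VI

The pitches D-F#-A form a major triad rooted on D.
In F# minor, D is the submediant; the diatonic major triad there is VI.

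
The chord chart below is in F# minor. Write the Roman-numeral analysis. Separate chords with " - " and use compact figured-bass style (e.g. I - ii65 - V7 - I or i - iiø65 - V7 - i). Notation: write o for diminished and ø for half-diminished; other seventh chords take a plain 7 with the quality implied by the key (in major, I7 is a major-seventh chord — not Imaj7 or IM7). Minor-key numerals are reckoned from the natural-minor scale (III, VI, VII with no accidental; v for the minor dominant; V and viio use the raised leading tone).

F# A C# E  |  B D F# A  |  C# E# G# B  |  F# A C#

i7 - iv7 - V7 - i

F#-A-C#-E: root F# is the tonic; minor seventh chord there is i7.
B-D-F#-A: minor seventh chord on B = scale degree 4 → iv7.
C#-E#-G#-B has root C#, degree 5 in F# minor, so V7.
F#-A-C#: root F# is the tonic; minor triad there is i.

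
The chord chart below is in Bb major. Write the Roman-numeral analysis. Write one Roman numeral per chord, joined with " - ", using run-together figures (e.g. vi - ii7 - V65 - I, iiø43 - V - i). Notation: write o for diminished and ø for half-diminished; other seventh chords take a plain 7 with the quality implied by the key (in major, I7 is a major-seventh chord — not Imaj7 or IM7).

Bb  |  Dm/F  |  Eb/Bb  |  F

I - iii6 - IV64 - V

Bb has root Bb, degree 1 in Bb major, so I.
Dm/F has root D, degree 3 in Bb major, so iii6.
Eb/Bb: root Eb is the subdominant; major triad there is IV64.
F has root F, degree 5 in Bb major, so V.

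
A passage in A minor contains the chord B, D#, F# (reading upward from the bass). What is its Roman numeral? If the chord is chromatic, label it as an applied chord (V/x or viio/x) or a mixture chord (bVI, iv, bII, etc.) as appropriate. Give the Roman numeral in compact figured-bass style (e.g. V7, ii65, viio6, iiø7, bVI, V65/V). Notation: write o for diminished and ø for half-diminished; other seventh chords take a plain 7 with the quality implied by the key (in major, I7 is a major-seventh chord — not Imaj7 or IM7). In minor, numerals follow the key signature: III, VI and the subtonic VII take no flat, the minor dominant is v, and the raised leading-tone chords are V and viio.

V/V

Stacked in thirds the chord is B-D#-F#: a major triad on B.
B is not a diatonic chord root with this quality in A minor, but it lies a perfect fifth above E (V), so the chord functions as an applied dominant of V.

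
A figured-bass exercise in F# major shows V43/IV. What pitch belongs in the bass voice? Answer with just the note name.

C#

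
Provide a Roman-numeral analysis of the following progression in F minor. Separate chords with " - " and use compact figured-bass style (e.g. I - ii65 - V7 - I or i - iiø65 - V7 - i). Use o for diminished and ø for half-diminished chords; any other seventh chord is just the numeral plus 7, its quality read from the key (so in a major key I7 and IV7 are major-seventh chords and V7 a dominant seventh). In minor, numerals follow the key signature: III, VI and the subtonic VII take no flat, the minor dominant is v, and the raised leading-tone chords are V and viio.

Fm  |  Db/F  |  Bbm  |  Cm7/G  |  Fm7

i - VI6 - iv - v43 - i7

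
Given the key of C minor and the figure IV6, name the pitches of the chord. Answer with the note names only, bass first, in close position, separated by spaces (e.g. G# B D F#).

Scale degree 4 in C minor is F; here the chord built on it is altered to a major triad. IV6 is the major subdominant, borrowed from the parallel major.
So the chord is F-A-C.
The figured bass 6 indicates first inversion, placing the third (A) in the bass: A-C-F.

A C F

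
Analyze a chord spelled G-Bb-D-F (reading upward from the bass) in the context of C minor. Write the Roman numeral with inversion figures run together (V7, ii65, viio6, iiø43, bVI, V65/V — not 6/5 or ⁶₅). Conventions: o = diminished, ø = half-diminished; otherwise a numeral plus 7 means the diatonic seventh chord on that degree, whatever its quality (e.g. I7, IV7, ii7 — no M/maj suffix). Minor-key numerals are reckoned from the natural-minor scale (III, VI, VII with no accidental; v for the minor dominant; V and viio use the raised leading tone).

Stacked in thirds the chord is G-Bb-D-F: a minor seventh chord on G.
G is scale degree 5 in C minor, and a minor seventh chord on that degree is written v7.

v7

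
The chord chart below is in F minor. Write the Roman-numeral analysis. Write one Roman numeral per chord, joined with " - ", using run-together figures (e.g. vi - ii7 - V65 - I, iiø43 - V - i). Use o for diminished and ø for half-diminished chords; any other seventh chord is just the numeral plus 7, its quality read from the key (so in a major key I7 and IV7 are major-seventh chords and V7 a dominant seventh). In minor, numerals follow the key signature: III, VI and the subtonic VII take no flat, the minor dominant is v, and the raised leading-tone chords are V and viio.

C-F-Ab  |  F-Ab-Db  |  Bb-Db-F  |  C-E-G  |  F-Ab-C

i64 - VI6 - iv - V - i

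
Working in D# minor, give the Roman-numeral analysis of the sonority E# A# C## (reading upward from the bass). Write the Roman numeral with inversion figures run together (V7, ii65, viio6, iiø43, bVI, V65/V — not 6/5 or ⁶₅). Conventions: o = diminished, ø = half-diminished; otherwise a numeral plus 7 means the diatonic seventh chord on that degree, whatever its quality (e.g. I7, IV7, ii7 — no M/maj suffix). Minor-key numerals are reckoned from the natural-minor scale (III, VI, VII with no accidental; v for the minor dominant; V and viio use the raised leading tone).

V64

Stacked in thirds the chord is A#-C##-E#: a major triad on A#.
In D# minor, A# is the dominant; the diatonic major triad there is V.
With E# in the bass the chord is in second inversion, so the figured bass is 64.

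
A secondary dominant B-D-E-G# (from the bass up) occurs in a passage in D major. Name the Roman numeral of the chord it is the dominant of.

V

The chord is a dominant seventh chord on E.
A dominant resolves down a perfect fifth: E → A. In D major, A is scale degree 5, i.e. V.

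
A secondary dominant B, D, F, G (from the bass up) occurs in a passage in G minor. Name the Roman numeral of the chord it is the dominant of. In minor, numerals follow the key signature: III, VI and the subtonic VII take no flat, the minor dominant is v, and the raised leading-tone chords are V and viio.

iv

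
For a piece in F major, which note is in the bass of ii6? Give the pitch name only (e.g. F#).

Bb

ii in F major has root G; the chord is G-Bb-D.
The figure 6 means first inversion — the third is in the bass.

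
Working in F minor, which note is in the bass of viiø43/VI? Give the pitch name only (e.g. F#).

The applied chord viiø43/VI is rooted on C: C-Eb-Gb-Bb.
The figure 43 means second inversion — the fifth is in the bass.

Gb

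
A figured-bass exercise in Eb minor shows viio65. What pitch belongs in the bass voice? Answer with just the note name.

F

viio in Eb minor has root D; the chord is D-F-Ab-Cb.
The figure 65 means first inversion — the third is in the bass.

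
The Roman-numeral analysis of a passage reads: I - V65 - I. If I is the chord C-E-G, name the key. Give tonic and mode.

The chord C is a major triad rooted on C; its label is I.
If C is scale degree 1 and the mode makes that degree carry a major triad, the tonic is C and the mode is major.

C major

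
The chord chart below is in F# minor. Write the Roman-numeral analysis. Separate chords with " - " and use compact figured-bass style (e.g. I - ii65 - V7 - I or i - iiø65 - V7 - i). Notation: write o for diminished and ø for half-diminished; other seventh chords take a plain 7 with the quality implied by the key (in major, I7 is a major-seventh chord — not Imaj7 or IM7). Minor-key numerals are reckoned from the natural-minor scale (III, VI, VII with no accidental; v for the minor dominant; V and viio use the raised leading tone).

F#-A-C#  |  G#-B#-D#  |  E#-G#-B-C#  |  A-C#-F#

i - V/V - V65 - i6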